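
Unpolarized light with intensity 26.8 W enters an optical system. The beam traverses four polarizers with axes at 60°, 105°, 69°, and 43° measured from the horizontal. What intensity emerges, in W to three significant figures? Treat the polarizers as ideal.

Unpolarized light through the first polarizer → I₁ = 26.8 W/2 = 13.4 W, polarized at 60°.
I₂ = I₁ · cos²(45°) = 13.4 · 0.5 = 6.7 W.
I₃ = I₂ · cos²(36°) = 6.7 · 0.6545 = 4.385 W.
I₄ = I₃ · cos²(26°) = 4.385 · 0.8078 = 3.543 W.

I ≈ 3.54 W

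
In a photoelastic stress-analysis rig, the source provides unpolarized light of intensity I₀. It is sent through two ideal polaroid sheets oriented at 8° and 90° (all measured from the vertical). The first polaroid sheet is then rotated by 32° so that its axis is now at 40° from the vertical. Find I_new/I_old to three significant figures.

Before rotation:
Unpolarized light through the first polarizer → I₁ = ½ I₀, now polarized at 8°.
I₂ = I₁ cos²(90° − 8°) = 0.5 I₀ · cos²(82°) = 0.009685 I₀.
After rotation:
Unpolarized light through the first polarizer → I₁ = ½ I₀, now polarized at 40°.
I₂ = I₁ cos²(90° − 40°) = 0.5 I₀ · cos²(50°) = 0.2066 I₀.
Ratio = 0.2066 / 0.009685 = 21.33.

I_new/I_old ≈ 21.3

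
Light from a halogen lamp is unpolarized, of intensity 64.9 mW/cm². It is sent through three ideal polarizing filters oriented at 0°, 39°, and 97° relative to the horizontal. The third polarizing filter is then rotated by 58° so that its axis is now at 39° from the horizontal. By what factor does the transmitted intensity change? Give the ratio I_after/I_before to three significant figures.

Before rotation:
Unpolarized light through the first polarizer → I₁ = ½ I₀, now polarized at 0°.
I₂ = I₁ cos²(39° − 0°) = 0.5 I₀ · cos²(39°) = 0.302 I₀.
I₃ = I₂ cos²(97° − 39°) = 0.302 I₀ · cos²(58°) = 0.0848 I₀.
After rotation:
Unpolarized light through the first polarizer → I₁ = ½ I₀, now polarized at 0°.
I₂ = I₁ cos²(39° − 0°) = 0.5 I₀ · cos²(39°) = 0.302 I₀.
I₃ = I₂ cos²(39° − 39°) = 0.302 I₀ · cos²(0°) = 0.302 I₀.
Ratio = 0.302 / 0.0848 = 3.561.

I_new/I_old ≈ 3.56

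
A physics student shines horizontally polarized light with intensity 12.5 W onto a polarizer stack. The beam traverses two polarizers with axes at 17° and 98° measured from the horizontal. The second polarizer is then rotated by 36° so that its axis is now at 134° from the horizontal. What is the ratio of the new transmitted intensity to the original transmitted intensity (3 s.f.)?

Before rotation:
By Malus's law, I₁ = I₀ cos²(17° − 0°) = I₀ cos²(17°) = 0.9145 I₀.
I₂ = I₁ cos²(98° − 17°) = 0.9145 I₀ · cos²(81°) = 0.02238 I₀.
After rotation:
I₁ = I₀ cos²(17° − 0°) = I₀ cos²(17°) = 0.9145 I₀.
Angle between axes 1 and 2: 63°. I₂ = 0.9145 I₀ · cos²(63°) = 0.1885 I₀.
Ratio = 0.1885 / 0.02238 = 8.422.

I_new/I_old ≈ 8.42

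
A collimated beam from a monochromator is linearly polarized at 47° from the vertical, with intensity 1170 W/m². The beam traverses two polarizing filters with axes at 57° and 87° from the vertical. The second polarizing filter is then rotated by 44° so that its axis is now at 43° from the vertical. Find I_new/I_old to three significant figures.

I_new/I_old ≈ 1.26

Before rotation:
I₁ = I₀ cos²(57° − 47°) = I₀ cos²(10°) = 0.9698 I₀.
I₂ = I₁ cos²(87° − 57°) = 0.9698 I₀ · cos²(30°) = 0.7274 I₀.
After rotation:
I₁ = I₀ cos²(57° − 47°) = I₀ cos²(10°) = 0.9698 I₀.
I₂ = I₁ cos²(43° − 57°) = 0.9698 I₀ · cos²(14°) = 0.9131 I₀.
Ratio = 0.9131 / 0.7274 = 1.255.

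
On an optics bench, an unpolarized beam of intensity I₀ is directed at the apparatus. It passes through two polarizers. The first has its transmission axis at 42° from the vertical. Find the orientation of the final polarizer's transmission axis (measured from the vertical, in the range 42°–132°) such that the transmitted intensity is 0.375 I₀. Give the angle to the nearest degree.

θ ≈ 72°

Unpolarized light through the first polarizer → I₁ = ½ I₀, now polarized at 42°.
Need I₂/I₀ = 0.375, so cos²(θ − 42°) = 0.375 / 0.5 = 0.75.
θ − 42° = arccos(√0.75) = 30.0°, giving θ ≈ 42 + 30.0 = 72.0°.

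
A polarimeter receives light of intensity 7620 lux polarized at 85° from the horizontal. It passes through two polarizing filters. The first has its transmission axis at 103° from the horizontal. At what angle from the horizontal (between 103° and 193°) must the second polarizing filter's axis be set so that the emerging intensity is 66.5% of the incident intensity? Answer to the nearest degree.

I₁ = I₀ cos²(103° − 85°) = I₀ cos²(18°) = 0.9045 I₀.
Need I₂/I₀ = 0.665, so cos²(θ − 103°) = 0.665 / 0.9045 = 0.7352.
θ − 103° = arccos(√0.7352) = 31.0°, giving θ ≈ 103 + 31.0 = 134.0°.

θ ≈ 134°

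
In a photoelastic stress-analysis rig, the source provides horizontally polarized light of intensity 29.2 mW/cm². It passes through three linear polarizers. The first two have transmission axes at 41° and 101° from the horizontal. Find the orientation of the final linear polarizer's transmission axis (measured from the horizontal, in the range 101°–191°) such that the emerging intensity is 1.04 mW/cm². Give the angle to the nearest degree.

I₁ = I₀ cos²(41° − 0°) = I₀ cos²(41°) = 0.5696 I₀.
I₂ = I₁ cos²(101° − 41°) = 0.5696 I₀ · cos²(60°) = 0.1424 I₀.
Target fraction: 1.04 / 29.2 mW/cm² = 0.03562 of I₀.
Need I₃/I₀ = 0.03562, so cos²(θ − 101°) = 0.03562 / 0.1424 = 0.2501.
θ − 101° = arccos(√0.2501) = 60.0°, giving θ ≈ 101 + 60.0 = 161.0°.

θ ≈ 161°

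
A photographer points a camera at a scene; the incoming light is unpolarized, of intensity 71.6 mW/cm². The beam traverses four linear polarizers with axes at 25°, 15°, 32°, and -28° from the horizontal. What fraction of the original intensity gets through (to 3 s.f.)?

Unpolarized light through the first polarizer → I₁ = 71.6 mW/cm²/2 = 35.8 mW/cm², polarized at 25°.
I₂ = I₁ · cos²(10°) = 35.8 · 0.9698 = 34.72 mW/cm².
I₃ = I₂ · cos²(17°) = 34.72 · 0.9145 = 31.75 mW/cm².
I₄ = I₃ · cos²(60°) = 31.75 · 0.25 = 7.938 mW/cm².
Transmitted fraction = 0.1109.

I/I₀ ≈ 0.111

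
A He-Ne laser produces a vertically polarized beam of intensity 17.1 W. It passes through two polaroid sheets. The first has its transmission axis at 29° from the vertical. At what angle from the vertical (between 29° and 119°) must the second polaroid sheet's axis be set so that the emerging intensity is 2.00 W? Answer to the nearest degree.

I₁ = I₀ cos²(29° − 0°) = I₀ cos²(29°) = 0.765 I₀.
Target fraction: 2.00 / 17.1 W = 0.117 of I₀.
Need I₂/I₀ = 0.117, so cos²(θ − 29°) = 0.117 / 0.765 = 0.1529.
θ − 29° = arccos(√0.1529) = 67.0°, giving θ ≈ 29 + 67.0 = 96.0°.

θ ≈ 96°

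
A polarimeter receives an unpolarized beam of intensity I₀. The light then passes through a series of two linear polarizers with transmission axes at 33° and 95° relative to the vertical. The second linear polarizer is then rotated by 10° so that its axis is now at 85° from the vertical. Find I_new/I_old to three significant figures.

Before rotation:
Unpolarized light through the first polarizer → I₁ = ½ I₀, now polarized at 33°.
I₂ = I₁ cos²(95° − 33°) = 0.5 I₀ · cos²(62°) = 0.1102 I₀.
After rotation:
Unpolarized light through the first polarizer → I₁ = ½ I₀, now polarized at 33°.
I₂ = I₁ cos²(85° − 33°) = 0.5 I₀ · cos²(52°) = 0.1895 I₀.
Ratio = 0.1895 / 0.1102 = 1.72.

I_new/I_old ≈ 1.72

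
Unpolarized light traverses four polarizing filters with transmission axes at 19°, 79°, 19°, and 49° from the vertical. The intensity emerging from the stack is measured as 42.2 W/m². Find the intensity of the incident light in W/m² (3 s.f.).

Unpolarized light through the first polarizer → I₁ = ½ I₀, now polarized at 19°.
I₂ = I₁ cos²(79° − 19°) = 0.5 I₀ · cos²(60°) = 0.125 I₀.
I₃ = I₂ cos²(19° − 79°) = 0.125 I₀ · cos²(60°) = 0.03125 I₀.
I₄ = I₃ cos²(49° − 19°) = 0.03125 I₀ · cos²(30°) = 0.02344 I₀.
So 42.2 W/m² = 0.02344 I₀, giving I₀ = 42.2/0.02344 = 1801 W/m².

I₀ ≈ 1800 W/m²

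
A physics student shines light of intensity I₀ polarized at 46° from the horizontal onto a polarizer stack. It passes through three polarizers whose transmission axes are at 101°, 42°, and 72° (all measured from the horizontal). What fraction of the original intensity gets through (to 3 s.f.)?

I₁ = I₀ cos²(101° − 46°) = I₀ cos²(55°) = 0.329 I₀.
I₂ = I₁ cos²(42° − 101°) = 0.329 I₀ · cos²(59°) = 0.08727 I₀.
I₃ = I₂ cos²(72° − 42°) = 0.08727 I₀ · cos²(30°) = 0.06545 I₀.
Transmitted fraction = 0.06545.

≈ 0.0655 I₀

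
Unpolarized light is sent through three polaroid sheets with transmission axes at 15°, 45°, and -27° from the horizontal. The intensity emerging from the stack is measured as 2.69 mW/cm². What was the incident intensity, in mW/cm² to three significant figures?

Unpolarized light through the first polarizer → I₁ = ½ I₀, now polarized at 15°.
I₂ = I₁ cos²(45° − 15°) = 0.5 I₀ · cos²(30°) = 0.375 I₀.
I₃ = I₂ cos²(-27° − 45°) = 0.375 I₀ · cos²(72°) = 0.03581 I₀.
So 2.69 mW/cm² = 0.03581 I₀, giving I₀ = 2.69/0.03581 = 75.12 mW/cm².

I₀ ≈ 75.1 mW/cm²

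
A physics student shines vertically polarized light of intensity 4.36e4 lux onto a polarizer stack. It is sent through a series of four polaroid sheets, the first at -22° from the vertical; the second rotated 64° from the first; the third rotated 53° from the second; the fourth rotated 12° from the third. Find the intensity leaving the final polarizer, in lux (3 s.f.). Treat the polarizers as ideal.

I₁ = 4.36e4 lux · cos²(22°) = 3.748e+04 lux.
I₂ = I₁ · cos²(64°) = 3.748e+04 · 0.1922 = 7203 lux.
I₃ = I₂ · cos²(53°) = 7203 · 0.3622 = 2609 lux.
I₄ = I₃ · cos²(12°) = 2609 · 0.9568 = 2496 lux.

I ≈ 2500 lux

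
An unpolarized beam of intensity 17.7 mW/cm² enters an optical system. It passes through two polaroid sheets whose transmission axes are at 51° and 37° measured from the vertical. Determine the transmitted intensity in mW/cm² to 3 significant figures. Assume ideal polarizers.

I ≈ 8.33 mW/cm²

Unpolarized light through the first polarizer → I₁ = 17.7 mW/cm²/2 = 8.85 mW/cm², polarized at 51°.
I₂ = I₁ · cos²(14°) = 8.85 · 0.9415 = 8.332 mW/cm².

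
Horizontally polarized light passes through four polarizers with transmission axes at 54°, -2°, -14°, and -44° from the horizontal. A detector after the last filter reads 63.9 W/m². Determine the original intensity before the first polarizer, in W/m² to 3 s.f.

I₀ ≈ 824 W/m²

I₁ = I₀ cos²(54° − 0°) = I₀ cos²(54°) = 0.3455 I₀.
I₂ = I₁ cos²(-2° − 54°) = 0.3455 I₀ · cos²(56°) = 0.108 I₀.
I₃ = I₂ cos²(-14° + 2°) = 0.108 I₀ · cos²(12°) = 0.1034 I₀.
I₄ = I₃ cos²(-44° + 14°) = 0.1034 I₀ · cos²(30°) = 0.07752 I₀.
So 63.9 W/m² = 0.07752 I₀, giving I₀ = 63.9/0.07752 = 824.3 W/m².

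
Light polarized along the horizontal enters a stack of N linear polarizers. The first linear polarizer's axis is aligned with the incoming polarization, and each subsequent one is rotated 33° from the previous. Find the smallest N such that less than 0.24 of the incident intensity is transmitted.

First polarizer is aligned with the polarization: full transmission.
Each further stage multiplies by cos²(33°) = 0.7034.
After N polarizers: T = 0.7034^(N−1). Require T < 0.24 ⇒ N−1 > ln(0.24)/ln(0.7034) = 4.06, so N−1 ≥ 5 and N = 6.
Check: N=6 gives T = 0.1722 < 0.24; N=5 gives T = 0.2448.

N = 6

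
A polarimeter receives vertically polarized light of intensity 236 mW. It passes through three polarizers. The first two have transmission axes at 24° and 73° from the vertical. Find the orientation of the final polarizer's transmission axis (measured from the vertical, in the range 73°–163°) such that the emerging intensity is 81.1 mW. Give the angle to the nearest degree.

By Malus's law, I₁ = I₀ cos²(24° − 0°) = I₀ cos²(24°) = 0.8346 I₀.
I₂ = I₁ cos²(73° − 24°) = 0.8346 I₀ · cos²(49°) = 0.3592 I₀.
Target fraction: 81.1 / 236 mW = 0.3436 of I₀.
Need I₃/I₀ = 0.3436, so cos²(θ − 73°) = 0.3436 / 0.3592 = 0.9567.
θ − 73° = arccos(√0.9567) = 12.0°, giving θ ≈ 73 + 12.0 = 85.0°.

θ ≈ 85°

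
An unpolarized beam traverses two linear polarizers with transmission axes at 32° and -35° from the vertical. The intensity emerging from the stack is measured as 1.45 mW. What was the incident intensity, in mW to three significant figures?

I₀ ≈ 19.0 mW

Unpolarized light through the first polarizer → I₁ = ½ I₀, now polarized at 32°.
I₂ = I₁ cos²(-35° − 32°) = 0.5 I₀ · cos²(67°) = 0.07634 I₀.
So 1.45 mW = 0.07634 I₀, giving I₀ = 1.45/0.07634 = 19 mW.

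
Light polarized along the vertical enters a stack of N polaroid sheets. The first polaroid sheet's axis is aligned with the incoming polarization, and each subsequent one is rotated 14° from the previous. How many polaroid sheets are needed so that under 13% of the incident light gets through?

N = 35

First polarizer is aligned with the polarization: full transmission.
Each further stage multiplies by cos²(14°) = 0.9415.
After N polarizers: T = 0.9415^(N−1). Require T < 0.13 ⇒ N−1 > ln(0.13)/ln(0.9415) = 33.83, so N−1 ≥ 34 and N = 35.
Check: N=35 gives T = 0.1287 < 0.13; N=34 gives T = 0.1367.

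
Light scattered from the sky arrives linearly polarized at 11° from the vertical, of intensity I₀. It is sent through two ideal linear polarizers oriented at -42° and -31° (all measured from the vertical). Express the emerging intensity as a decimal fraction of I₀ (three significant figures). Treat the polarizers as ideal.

By Malus's law, I₁ = I₀ cos²(-42° − 11°) = I₀ cos²(53°) = 0.3622 I₀.
I₂ = I₁ cos²(-31° + 42°) = 0.3622 I₀ · cos²(11°) = 0.349 I₀.
Transmitted fraction = 0.349.

≈ 0.349 I₀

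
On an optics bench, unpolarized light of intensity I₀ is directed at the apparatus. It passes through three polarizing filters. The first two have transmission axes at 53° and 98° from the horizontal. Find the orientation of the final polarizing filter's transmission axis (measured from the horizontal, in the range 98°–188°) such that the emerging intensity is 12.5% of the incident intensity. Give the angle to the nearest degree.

θ ≈ 143°

Unpolarized light through the first polarizer → I₁ = ½ I₀, now polarized at 53°.
I₂ = I₁ cos²(98° − 53°) = 0.5 I₀ · cos²(45°) = 0.25 I₀.
Need I₃/I₀ = 0.125, so cos²(θ − 98°) = 0.125 / 0.25 = 0.5.
θ − 98° = arccos(√0.5) = 45.0°, giving θ ≈ 98 + 45.0 = 143.0°.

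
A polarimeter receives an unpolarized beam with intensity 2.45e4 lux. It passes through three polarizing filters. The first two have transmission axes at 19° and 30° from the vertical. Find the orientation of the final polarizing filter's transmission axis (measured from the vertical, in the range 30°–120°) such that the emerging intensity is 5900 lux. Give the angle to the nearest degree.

Unpolarized light through the first polarizer → I₁ = ½ I₀, now polarized at 19°.
I₂ = I₁ cos²(30° − 19°) = 0.5 I₀ · cos²(11°) = 0.4818 I₀.
Target fraction: 5900 / 2.45e4 lux = 0.2408 of I₀.
Need I₃/I₀ = 0.2408, so cos²(θ − 30°) = 0.2408 / 0.4818 = 0.4998.
θ − 30° = arccos(√0.4998) = 45.0°, giving θ ≈ 30 + 45.0 = 75.0°.

θ ≈ 75°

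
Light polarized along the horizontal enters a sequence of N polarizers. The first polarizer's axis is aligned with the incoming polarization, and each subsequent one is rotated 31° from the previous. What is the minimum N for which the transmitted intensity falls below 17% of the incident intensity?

First polarizer is aligned with the polarization: full transmission.
Each further stage multiplies by cos²(31°) = 0.7347.
After N polarizers: T = 0.7347^(N−1). Require T < 0.17 ⇒ N−1 > ln(0.17)/ln(0.7347) = 5.75, so N−1 ≥ 6 and N = 7.
Check: N=7 gives T = 0.1573 < 0.17; N=6 gives T = 0.2141.

N = 7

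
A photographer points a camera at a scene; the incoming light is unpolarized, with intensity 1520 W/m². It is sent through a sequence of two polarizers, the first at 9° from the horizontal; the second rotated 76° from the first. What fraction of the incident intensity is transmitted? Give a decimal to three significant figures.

Unpolarized light through the first polarizer → I₁ = 1520 W/m²/2 = 760 W/m², polarized at 9°.
I₂ = I₁ · cos²(76°) = 760 · 0.05853 = 44.48 W/m².
Transmitted fraction = 0.02926.

I/I₀ ≈ 0.0293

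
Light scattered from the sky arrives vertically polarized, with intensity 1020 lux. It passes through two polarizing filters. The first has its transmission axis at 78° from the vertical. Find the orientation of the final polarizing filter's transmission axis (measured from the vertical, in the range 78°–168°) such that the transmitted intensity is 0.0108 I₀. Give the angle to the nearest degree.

By Malus's law, I₁ = I₀ cos²(78° − 0°) = I₀ cos²(78°) = 0.04323 I₀.
Need I₂/I₀ = 0.0108, so cos²(θ − 78°) = 0.0108 / 0.04323 = 0.2498.
θ − 78° = arccos(√0.2498) = 60.0°, giving θ ≈ 78 + 60.0 = 138.0°.

θ ≈ 138°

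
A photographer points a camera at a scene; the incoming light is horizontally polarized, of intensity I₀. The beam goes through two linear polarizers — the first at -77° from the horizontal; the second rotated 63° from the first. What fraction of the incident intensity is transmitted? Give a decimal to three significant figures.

I₁ = I₀ cos²(-77° − 0°) = I₀ cos²(77°) = 0.0506 I₀.
I₂ = I₁ cos²(63°) = 0.0506 · 0.2061 I₀ = 0.01043 I₀.
Transmitted fraction = 0.01043.

≈ 0.0104 I₀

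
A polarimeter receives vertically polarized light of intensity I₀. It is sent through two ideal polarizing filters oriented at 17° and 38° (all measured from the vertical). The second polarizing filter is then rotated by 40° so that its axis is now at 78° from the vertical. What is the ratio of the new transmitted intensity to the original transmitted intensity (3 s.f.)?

Before rotation:
I₁ = I₀ cos²(17° − 0°) = I₀ cos²(17°) = 0.9145 I₀.
I₂ = I₁ cos²(38° − 17°) = 0.9145 I₀ · cos²(21°) = 0.7971 I₀.
After rotation:
I₁ = I₀ cos²(17° − 0°) = I₀ cos²(17°) = 0.9145 I₀.
I₂ = I₁ cos²(78° − 17°) = 0.9145 I₀ · cos²(61°) = 0.2149 I₀.
Ratio = 0.2149 / 0.7971 = 0.2697.

I_new/I_old ≈ 0.270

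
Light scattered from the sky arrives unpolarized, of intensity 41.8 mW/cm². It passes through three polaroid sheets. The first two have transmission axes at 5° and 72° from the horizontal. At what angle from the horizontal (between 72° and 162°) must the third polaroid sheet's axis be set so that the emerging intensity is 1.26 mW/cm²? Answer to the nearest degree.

Unpolarized light through the first polarizer → I₁ = ½ I₀, now polarized at 5°.
I₂ = I₁ cos²(72° − 5°) = 0.5 I₀ · cos²(67°) = 0.07634 I₀.
Target fraction: 1.26 / 41.8 mW/cm² = 0.03014 of I₀.
Need I₃/I₀ = 0.03014, so cos²(θ − 72°) = 0.03014 / 0.07634 = 0.3949.
θ − 72° = arccos(√0.3949) = 51.1°, giving θ ≈ 72 + 51.1 = 123.1°.

θ ≈ 123°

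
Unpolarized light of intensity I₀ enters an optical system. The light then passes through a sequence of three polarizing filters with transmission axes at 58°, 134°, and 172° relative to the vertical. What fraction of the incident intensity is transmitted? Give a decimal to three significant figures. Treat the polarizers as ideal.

≈ 0.0182 I₀

Unpolarized light through the first polarizer → I₁ = ½ I₀, now polarized at 58°.
I₂ = I₁ cos²(134° − 58°) = 0.5 I₀ · cos²(76°) = 0.02926 I₀.
I₃ = I₂ cos²(172° − 134°) = 0.02926 I₀ · cos²(38°) = 0.01817 I₀.
Transmitted fraction = 0.01817.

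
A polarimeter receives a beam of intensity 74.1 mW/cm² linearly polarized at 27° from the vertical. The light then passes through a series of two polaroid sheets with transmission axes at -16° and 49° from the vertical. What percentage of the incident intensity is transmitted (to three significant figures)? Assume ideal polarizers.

I₁ = 74.1 mW/cm² · cos²(43°) = 39.63 mW/cm².
I₂ = I₁ · cos²(65°) = 39.63 · 0.1786 = 7.079 mW/cm².
That is 9.553% of the incident intensity.

≈ 9.55%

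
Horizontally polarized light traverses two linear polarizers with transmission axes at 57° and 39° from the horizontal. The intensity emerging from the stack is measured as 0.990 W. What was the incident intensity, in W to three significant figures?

I₀ ≈ 3.69 W

By Malus's law, I₁ = I₀ cos²(57° − 0°) = I₀ cos²(57°) = 0.2966 I₀.
I₂ = I₁ cos²(39° − 57°) = 0.2966 I₀ · cos²(18°) = 0.2683 I₀.
So 0.990 W = 0.2683 I₀, giving I₀ = 0.990/0.2683 = 3.69 W.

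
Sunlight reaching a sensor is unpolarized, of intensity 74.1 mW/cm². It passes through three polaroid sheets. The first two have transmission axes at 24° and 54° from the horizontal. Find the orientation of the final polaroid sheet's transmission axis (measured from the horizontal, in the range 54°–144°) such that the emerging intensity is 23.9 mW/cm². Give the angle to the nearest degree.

θ ≈ 76°

Unpolarized light through the first polarizer → I₁ = ½ I₀, now polarized at 24°.
I₂ = I₁ cos²(54° − 24°) = 0.5 I₀ · cos²(30°) = 0.375 I₀.
Target fraction: 23.9 / 74.1 mW/cm² = 0.3225 of I₀.
Need I₃/I₀ = 0.3225, so cos²(θ − 54°) = 0.3225 / 0.375 = 0.8601.
θ − 54° = arccos(√0.8601) = 22.0°, giving θ ≈ 54 + 22.0 = 76.0°.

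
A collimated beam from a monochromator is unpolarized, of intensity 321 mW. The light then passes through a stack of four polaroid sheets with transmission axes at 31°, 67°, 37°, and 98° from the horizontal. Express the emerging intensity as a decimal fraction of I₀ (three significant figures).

I/I₀ ≈ 0.0577

Unpolarized light through the first polarizer → I₁ = 321 mW/2 = 160.5 mW, polarized at 31°.
I₂ = I₁ · cos²(36°) = 160.5 · 0.6545 = 105 mW.
I₃ = I₂ · cos²(30°) = 105 · 0.75 = 78.79 mW.
I₄ = I₃ · cos²(61°) = 78.79 · 0.235 = 18.52 mW.
Transmitted fraction = 0.05769.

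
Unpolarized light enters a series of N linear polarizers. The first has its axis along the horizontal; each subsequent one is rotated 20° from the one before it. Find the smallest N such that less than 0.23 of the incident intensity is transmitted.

First polarizer halves the unpolarized light: factor 1/2.
Each further stage multiplies by cos²(20°) = 0.883.
After N polarizers: T = 0.5·0.883^(N−1). Require T < 0.23 ⇒ N−1 > ln(0.23/0.5)/ln(0.883) = 6.24, so N−1 ≥ 7 and N = 8.
Check: N=8 gives T = 0.2093 < 0.23; N=7 gives T = 0.237.

N = 8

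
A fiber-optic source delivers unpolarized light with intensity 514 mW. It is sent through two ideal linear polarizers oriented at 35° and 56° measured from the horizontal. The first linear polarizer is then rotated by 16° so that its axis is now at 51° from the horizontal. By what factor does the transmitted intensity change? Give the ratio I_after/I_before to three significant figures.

I_new/I_old ≈ 1.14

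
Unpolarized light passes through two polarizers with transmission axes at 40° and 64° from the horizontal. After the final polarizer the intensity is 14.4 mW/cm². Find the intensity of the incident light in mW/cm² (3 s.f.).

Unpolarized light through the first polarizer → I₁ = ½ I₀, now polarized at 40°.
I₂ = I₁ cos²(64° − 40°) = 0.5 I₀ · cos²(24°) = 0.4173 I₀.
So 14.4 mW/cm² = 0.4173 I₀, giving I₀ = 14.4/0.4173 = 34.51 mW/cm².

I₀ ≈ 34.5 mW/cm²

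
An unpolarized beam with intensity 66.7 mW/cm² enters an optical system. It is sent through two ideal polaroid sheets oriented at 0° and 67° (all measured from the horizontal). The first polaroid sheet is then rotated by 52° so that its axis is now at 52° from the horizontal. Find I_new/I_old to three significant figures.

I_new/I_old ≈ 6.11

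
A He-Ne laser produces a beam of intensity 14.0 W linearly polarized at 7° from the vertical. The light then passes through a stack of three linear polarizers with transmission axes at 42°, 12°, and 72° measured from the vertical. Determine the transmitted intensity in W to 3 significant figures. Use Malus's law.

By Malus's law, I₁ = 14.0 W · cos²(35°) = 9.394 W.
I₂ = I₁ · cos²(30°) = 9.394 · 0.75 = 7.046 W.
I₃ = I₂ · cos²(60°) = 7.046 · 0.25 = 1.761 W.

I ≈ 1.76 W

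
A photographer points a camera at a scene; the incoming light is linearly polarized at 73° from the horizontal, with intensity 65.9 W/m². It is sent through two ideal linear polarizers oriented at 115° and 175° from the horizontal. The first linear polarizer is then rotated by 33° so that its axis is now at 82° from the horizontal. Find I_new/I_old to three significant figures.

I_new/I_old ≈ 0.0194

Before rotation:
I₁ = I₀ cos²(115° − 73°) = I₀ cos²(42°) = 0.5523 I₀.
I₂ = I₁ cos²(175° − 115°) = 0.5523 I₀ · cos²(60°) = 0.1381 I₀.
After rotation:
I₁ = I₀ cos²(82° − 73°) = I₀ cos²(9°) = 0.9755 I₀.
Angle between axes 1 and 2: 87°. I₂ = 0.9755 I₀ · cos²(87°) = 0.002672 I₀.
Ratio = 0.002672 / 0.1381 = 0.01935.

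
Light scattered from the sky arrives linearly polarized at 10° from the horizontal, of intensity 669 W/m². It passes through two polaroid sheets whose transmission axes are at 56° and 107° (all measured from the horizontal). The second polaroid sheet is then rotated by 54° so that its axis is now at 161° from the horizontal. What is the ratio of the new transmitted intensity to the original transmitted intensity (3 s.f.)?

Before rotation:
I₁ = I₀ cos²(56° − 10°) = I₀ cos²(46°) = 0.4826 I₀.
I₂ = I₁ cos²(107° − 56°) = 0.4826 I₀ · cos²(51°) = 0.1911 I₀.
After rotation:
I₁ = I₀ cos²(56° − 10°) = I₀ cos²(46°) = 0.4826 I₀.
Angle between axes 1 and 2: 75°. I₂ = 0.4826 I₀ · cos²(75°) = 0.03232 I₀.
Ratio = 0.03232 / 0.1911 = 0.1691.

I_new/I_old ≈ 0.169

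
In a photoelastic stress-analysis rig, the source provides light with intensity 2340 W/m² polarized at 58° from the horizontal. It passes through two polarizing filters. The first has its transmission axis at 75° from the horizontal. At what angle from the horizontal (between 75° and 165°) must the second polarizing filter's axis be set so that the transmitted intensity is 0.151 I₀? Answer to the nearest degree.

θ ≈ 141°

By Malus's law, I₁ = I₀ cos²(75° − 58°) = I₀ cos²(17°) = 0.9145 I₀.
Need I₂/I₀ = 0.151, so cos²(θ − 75°) = 0.151 / 0.9145 = 0.1651.
θ − 75° = arccos(√0.1651) = 66.0°, giving θ ≈ 75 + 66.0 = 141.0°.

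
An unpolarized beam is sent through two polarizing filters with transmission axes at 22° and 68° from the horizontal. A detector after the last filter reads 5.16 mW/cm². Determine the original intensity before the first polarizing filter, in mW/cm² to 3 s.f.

I₀ ≈ 21.4 mW/cm²

Unpolarized light through the first polarizer → I₁ = ½ I₀, now polarized at 22°.
I₂ = I₁ cos²(68° − 22°) = 0.5 I₀ · cos²(46°) = 0.2413 I₀.
So 5.16 mW/cm² = 0.2413 I₀, giving I₀ = 5.16/0.2413 = 21.39 mW/cm².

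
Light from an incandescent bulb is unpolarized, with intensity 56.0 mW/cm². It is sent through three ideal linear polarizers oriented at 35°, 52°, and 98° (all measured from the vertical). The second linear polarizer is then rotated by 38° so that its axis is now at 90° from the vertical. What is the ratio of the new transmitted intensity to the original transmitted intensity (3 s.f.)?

I_new/I_old ≈ 0.731

Before rotation:
Unpolarized light through the first polarizer → I₁ = ½ I₀, now polarized at 35°.
I₂ = I₁ cos²(52° − 35°) = 0.5 I₀ · cos²(17°) = 0.4573 I₀.
I₃ = I₂ cos²(98° − 52°) = 0.4573 I₀ · cos²(46°) = 0.2207 I₀.
After rotation:
Unpolarized light through the first polarizer → I₁ = ½ I₀, now polarized at 35°.
I₂ = I₁ cos²(90° − 35°) = 0.5 I₀ · cos²(55°) = 0.1645 I₀.
I₃ = I₂ cos²(98° − 90°) = 0.1645 I₀ · cos²(8°) = 0.1613 I₀.
Ratio = 0.1613 / 0.2207 = 0.7311.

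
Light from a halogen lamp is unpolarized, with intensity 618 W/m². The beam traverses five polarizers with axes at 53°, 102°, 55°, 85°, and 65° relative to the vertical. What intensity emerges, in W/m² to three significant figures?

I ≈ 41.0 W/m²

Unpolarized light through the first polarizer → I₁ = 618 W/m²/2 = 309 W/m², polarized at 53°.
I₂ = I₁ · cos²(49°) = 309 · 0.4304 = 133 W/m².
I₃ = I₂ · cos²(47°) = 133 · 0.4651 = 61.86 W/m².
I₄ = I₃ · cos²(30°) = 61.86 · 0.75 = 46.4 W/m².
I₅ = I₄ · cos²(20°) = 46.4 · 0.883 = 40.97 W/m².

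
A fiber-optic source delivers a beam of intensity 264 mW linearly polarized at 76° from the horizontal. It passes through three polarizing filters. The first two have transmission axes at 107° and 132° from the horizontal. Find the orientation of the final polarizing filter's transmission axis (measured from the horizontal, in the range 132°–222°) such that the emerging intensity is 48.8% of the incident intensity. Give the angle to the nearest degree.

θ ≈ 158°

I₁ = I₀ cos²(107° − 76°) = I₀ cos²(31°) = 0.7347 I₀.
I₂ = I₁ cos²(132° − 107°) = 0.7347 I₀ · cos²(25°) = 0.6035 I₀.
Need I₃/I₀ = 0.488, so cos²(θ − 132°) = 0.488 / 0.6035 = 0.8086.
θ − 132° = arccos(√0.8086) = 25.9°, giving θ ≈ 132 + 25.9 = 157.9°.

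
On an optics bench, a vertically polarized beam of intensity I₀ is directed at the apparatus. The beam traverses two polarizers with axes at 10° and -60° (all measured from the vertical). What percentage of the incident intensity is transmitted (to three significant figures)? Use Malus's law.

≈ 11.3%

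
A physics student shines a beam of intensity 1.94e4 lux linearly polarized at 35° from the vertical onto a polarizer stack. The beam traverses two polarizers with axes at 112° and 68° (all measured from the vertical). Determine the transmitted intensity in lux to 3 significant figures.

I₁ = 1.94e4 lux · cos²(77°) = 981.7 lux.
I₂ = I₁ · cos²(44°) = 981.7 · 0.5174 = 508 lux.

I ≈ 508 lux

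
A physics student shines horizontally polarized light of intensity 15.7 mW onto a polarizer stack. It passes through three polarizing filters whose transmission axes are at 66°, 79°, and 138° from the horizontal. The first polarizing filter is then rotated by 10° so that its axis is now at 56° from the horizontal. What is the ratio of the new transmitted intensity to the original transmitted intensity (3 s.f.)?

I_new/I_old ≈ 1.69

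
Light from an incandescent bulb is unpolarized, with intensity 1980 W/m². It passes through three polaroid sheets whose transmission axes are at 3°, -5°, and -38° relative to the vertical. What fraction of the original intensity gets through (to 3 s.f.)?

I/I₀ ≈ 0.345

Unpolarized light through the first polarizer → I₁ = 1980 W/m²/2 = 990 W/m², polarized at 3°.
I₂ = I₁ · cos²(8°) = 990 · 0.9806 = 970.8 W/m².
I₃ = I₂ · cos²(33°) = 970.8 · 0.7034 = 682.8 W/m².
Transmitted fraction = 0.3449.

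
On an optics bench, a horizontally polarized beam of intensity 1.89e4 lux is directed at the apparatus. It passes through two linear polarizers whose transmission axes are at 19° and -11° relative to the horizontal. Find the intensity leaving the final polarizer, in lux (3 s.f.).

I ≈ 1.27e4 lux

I₁ = 1.89e4 lux · cos²(19°) = 1.69e+04 lux.
I₂ = I₁ · cos²(30°) = 1.69e+04 · 0.75 = 1.267e+04 lux.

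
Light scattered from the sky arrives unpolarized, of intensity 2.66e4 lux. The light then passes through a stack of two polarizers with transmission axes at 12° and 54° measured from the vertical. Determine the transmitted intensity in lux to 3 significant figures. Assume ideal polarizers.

I ≈ 7350 lux

Unpolarized light through the first polarizer → I₁ = 2.66e4 lux/2 = 1.33e+04 lux, polarized at 12°.
I₂ = I₁ · cos²(42°) = 1.33e+04 · 0.5523 = 7345 lux.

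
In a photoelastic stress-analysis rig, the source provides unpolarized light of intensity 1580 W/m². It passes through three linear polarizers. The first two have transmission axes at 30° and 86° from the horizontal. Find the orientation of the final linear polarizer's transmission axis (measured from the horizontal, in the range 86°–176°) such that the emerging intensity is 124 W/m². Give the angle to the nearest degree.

Unpolarized light through the first polarizer → I₁ = ½ I₀, now polarized at 30°.
I₂ = I₁ cos²(86° − 30°) = 0.5 I₀ · cos²(56°) = 0.1563 I₀.
Target fraction: 124 / 1580 W/m² = 0.07848 of I₀.
Need I₃/I₀ = 0.07848, so cos²(θ − 86°) = 0.07848 / 0.1563 = 0.502.
θ − 86° = arccos(√0.502) = 44.9°, giving θ ≈ 86 + 44.9 = 130.9°.

θ ≈ 131°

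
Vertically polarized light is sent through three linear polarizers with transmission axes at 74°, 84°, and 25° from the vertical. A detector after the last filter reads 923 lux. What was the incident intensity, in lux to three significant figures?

I₀ ≈ 4.72e4 lux

I₁ = I₀ cos²(74° − 0°) = I₀ cos²(74°) = 0.07598 I₀.
I₂ = I₁ cos²(84° − 74°) = 0.07598 I₀ · cos²(10°) = 0.07368 I₀.
I₃ = I₂ cos²(25° − 84°) = 0.07368 I₀ · cos²(59°) = 0.01955 I₀.
So 923 lux = 0.01955 I₀, giving I₀ = 923/0.01955 = 4.722e+04 lux.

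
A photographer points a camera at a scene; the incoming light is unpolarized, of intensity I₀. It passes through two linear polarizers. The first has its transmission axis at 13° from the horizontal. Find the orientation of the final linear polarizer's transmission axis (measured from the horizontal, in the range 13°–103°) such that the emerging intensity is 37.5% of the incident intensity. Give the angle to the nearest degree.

θ ≈ 43°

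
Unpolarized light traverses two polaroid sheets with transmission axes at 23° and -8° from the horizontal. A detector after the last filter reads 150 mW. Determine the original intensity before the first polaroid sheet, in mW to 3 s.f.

Unpolarized light through the first polarizer → I₁ = ½ I₀, now polarized at 23°.
I₂ = I₁ cos²(-8° − 23°) = 0.5 I₀ · cos²(31°) = 0.3674 I₀.
So 150 mW = 0.3674 I₀, giving I₀ = 150/0.3674 = 408.3 mW.

I₀ ≈ 408 mW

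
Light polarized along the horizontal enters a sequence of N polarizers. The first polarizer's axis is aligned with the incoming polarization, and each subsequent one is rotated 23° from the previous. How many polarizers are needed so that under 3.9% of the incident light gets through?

N = 21

First polarizer is aligned with the polarization: full transmission.
Each further stage multiplies by cos²(23°) = 0.8473.
After N polarizers: T = 0.8473^(N−1). Require T < 0.039 ⇒ N−1 > ln(0.039)/ln(0.8473) = 19.58, so N−1 ≥ 20 and N = 21.
Check: N=21 gives T = 0.0364 < 0.039; N=20 gives T = 0.04295.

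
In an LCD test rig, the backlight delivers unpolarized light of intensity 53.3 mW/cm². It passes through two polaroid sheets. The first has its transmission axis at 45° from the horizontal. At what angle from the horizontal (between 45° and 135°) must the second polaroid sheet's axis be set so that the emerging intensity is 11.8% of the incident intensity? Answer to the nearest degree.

Unpolarized light through the first polarizer → I₁ = ½ I₀, now polarized at 45°.
Need I₂/I₀ = 0.118, so cos²(θ − 45°) = 0.118 / 0.5 = 0.236.
θ − 45° = arccos(√0.236) = 60.9°, giving θ ≈ 45 + 60.9 = 105.9°.

θ ≈ 106°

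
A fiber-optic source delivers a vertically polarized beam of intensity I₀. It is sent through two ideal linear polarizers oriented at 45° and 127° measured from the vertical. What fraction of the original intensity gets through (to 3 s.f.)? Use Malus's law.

By Malus's law, I₁ = I₀ cos²(45° − 0°) = I₀ cos²(45°) = 0.5 I₀.
I₂ = I₁ cos²(127° − 45°) = 0.5 I₀ · cos²(82°) = 0.009685 I₀.
Transmitted fraction = 0.009685.

≈ 0.00968 I₀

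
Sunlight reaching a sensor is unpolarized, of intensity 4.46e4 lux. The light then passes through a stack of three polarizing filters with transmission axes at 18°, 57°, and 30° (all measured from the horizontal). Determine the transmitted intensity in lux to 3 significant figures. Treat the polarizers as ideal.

Unpolarized light through the first polarizer → I₁ = 4.46e4 lux/2 = 2.23e+04 lux, polarized at 18°.
I₂ = I₁ · cos²(39°) = 2.23e+04 · 0.604 = 1.347e+04 lux.
I₃ = I₂ · cos²(27°) = 1.347e+04 · 0.7939 = 1.069e+04 lux.

I ≈ 1.07e4 lux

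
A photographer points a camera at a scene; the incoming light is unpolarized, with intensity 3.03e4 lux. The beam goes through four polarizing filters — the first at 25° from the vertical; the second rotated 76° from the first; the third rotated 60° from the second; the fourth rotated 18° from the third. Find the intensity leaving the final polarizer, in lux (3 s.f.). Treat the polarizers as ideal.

Unpolarized light through the first polarizer → I₁ = 3.03e4 lux/2 = 1.515e+04 lux, polarized at 25°.
I₂ = I₁ · cos²(76°) = 1.515e+04 · 0.05853 = 886.7 lux.
I₃ = I₂ · cos²(60°) = 886.7 · 0.25 = 221.7 lux.
I₄ = I₃ · cos²(18°) = 221.7 · 0.9045 = 200.5 lux.

I ≈ 201 lux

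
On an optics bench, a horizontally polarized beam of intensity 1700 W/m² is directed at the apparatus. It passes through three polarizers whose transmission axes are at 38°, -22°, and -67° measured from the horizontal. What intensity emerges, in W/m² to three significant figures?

I ≈ 132 W/m²

By Malus's law, I₁ = 1700 W/m² · cos²(38°) = 1056 W/m².
I₂ = I₁ · cos²(60°) = 1056 · 0.25 = 263.9 W/m².
I₃ = I₂ · cos²(45°) = 263.9 · 0.5 = 132 W/m².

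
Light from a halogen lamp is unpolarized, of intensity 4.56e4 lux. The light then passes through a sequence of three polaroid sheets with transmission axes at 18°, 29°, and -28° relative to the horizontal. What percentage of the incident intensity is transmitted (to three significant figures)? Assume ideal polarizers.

≈ 14.3%

Unpolarized light through the first polarizer → I₁ = 4.56e4 lux/2 = 2.28e+04 lux, polarized at 18°.
I₂ = I₁ · cos²(11°) = 2.28e+04 · 0.9636 = 2.197e+04 lux.
I₃ = I₂ · cos²(57°) = 2.197e+04 · 0.2966 = 6517 lux.
That is 14.29% of the incident intensity.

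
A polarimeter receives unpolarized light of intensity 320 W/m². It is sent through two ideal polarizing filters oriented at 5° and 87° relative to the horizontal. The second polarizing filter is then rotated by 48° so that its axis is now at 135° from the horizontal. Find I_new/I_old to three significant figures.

I_new/I_old ≈ 21.3

Before rotation:
Unpolarized light through the first polarizer → I₁ = ½ I₀, now polarized at 5°.
I₂ = I₁ cos²(87° − 5°) = 0.5 I₀ · cos²(82°) = 0.009685 I₀.
After rotation:
Unpolarized light through the first polarizer → I₁ = ½ I₀, now polarized at 5°.
Angle between axes 1 and 2: 50°. I₂ = 0.5 I₀ · cos²(50°) = 0.2066 I₀.
Ratio = 0.2066 / 0.009685 = 21.33.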